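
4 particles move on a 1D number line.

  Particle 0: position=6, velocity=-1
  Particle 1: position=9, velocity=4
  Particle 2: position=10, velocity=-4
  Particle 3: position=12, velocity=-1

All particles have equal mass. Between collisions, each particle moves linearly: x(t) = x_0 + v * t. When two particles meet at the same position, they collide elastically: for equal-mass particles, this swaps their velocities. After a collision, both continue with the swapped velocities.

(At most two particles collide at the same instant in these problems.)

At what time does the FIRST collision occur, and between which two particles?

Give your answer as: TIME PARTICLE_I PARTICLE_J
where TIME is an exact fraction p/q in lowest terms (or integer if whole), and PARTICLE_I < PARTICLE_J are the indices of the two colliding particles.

Answer: 1/8 1 2

Derivation:
Pair (0,1): pos 6,9 vel -1,4 -> not approaching (rel speed -5 <= 0)
Pair (1,2): pos 9,10 vel 4,-4 -> gap=1, closing at 8/unit, collide at t=1/8
Pair (2,3): pos 10,12 vel -4,-1 -> not approaching (rel speed -3 <= 0)
Earliest collision: t=1/8 between 1 and 2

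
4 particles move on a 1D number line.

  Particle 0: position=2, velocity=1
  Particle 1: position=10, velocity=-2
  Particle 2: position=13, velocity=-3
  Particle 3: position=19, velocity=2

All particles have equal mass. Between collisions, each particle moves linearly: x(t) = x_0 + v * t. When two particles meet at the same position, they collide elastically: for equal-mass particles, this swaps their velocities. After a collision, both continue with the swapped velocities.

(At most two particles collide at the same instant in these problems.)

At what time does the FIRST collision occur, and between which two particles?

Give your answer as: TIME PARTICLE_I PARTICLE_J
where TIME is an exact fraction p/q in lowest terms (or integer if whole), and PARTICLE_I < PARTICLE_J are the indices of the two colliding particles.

Answer: 8/3 0 1

Derivation:
Pair (0,1): pos 2,10 vel 1,-2 -> gap=8, closing at 3/unit, collide at t=8/3
Pair (1,2): pos 10,13 vel -2,-3 -> gap=3, closing at 1/unit, collide at t=3
Pair (2,3): pos 13,19 vel -3,2 -> not approaching (rel speed -5 <= 0)
Earliest collision: t=8/3 between 0 and 1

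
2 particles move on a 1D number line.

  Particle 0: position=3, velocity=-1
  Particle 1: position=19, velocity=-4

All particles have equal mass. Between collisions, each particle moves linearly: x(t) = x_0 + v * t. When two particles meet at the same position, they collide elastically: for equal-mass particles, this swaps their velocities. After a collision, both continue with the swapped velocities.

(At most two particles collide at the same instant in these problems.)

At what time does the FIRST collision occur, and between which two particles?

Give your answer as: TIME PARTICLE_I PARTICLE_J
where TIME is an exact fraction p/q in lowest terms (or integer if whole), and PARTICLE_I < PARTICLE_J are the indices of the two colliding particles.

Pair (0,1): pos 3,19 vel -1,-4 -> gap=16, closing at 3/unit, collide at t=16/3
Earliest collision: t=16/3 between 0 and 1

Answer: 16/3 0 1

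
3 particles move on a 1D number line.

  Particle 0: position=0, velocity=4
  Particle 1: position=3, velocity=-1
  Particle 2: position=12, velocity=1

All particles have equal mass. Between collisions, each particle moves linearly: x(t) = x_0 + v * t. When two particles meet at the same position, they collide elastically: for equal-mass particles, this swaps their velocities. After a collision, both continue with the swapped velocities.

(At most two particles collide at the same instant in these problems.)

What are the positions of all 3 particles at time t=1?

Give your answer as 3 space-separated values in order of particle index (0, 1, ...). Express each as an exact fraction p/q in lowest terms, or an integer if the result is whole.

Answer: 2 4 13

Derivation:
Collision at t=3/5: particles 0 and 1 swap velocities; positions: p0=12/5 p1=12/5 p2=63/5; velocities now: v0=-1 v1=4 v2=1
Advance to t=1 (no further collisions before then); velocities: v0=-1 v1=4 v2=1; positions = 2 4 13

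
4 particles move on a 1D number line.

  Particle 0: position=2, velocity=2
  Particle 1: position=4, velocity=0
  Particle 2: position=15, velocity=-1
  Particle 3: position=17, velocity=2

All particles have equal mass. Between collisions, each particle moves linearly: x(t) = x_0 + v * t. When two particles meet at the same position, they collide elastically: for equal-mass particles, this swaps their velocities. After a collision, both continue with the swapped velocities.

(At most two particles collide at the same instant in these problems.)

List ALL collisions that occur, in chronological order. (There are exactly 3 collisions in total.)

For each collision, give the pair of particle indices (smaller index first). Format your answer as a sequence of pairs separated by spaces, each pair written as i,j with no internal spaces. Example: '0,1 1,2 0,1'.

Collision at t=1: particles 0 and 1 swap velocities; positions: p0=4 p1=4 p2=14 p3=19; velocities now: v0=0 v1=2 v2=-1 v3=2
Collision at t=13/3: particles 1 and 2 swap velocities; positions: p0=4 p1=32/3 p2=32/3 p3=77/3; velocities now: v0=0 v1=-1 v2=2 v3=2
Collision at t=11: particles 0 and 1 swap velocities; positions: p0=4 p1=4 p2=24 p3=39; velocities now: v0=-1 v1=0 v2=2 v3=2

Answer: 0,1 1,2 0,1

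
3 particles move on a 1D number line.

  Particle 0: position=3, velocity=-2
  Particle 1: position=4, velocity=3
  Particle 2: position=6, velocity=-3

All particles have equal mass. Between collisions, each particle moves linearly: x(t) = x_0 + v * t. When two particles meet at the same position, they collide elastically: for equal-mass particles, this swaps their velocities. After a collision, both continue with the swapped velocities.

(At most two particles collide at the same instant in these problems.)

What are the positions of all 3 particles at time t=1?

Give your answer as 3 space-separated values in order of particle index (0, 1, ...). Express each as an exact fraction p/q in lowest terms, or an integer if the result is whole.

Collision at t=1/3: particles 1 and 2 swap velocities; positions: p0=7/3 p1=5 p2=5; velocities now: v0=-2 v1=-3 v2=3
Advance to t=1 (no further collisions before then); velocities: v0=-2 v1=-3 v2=3; positions = 1 3 7

Answer: 1 3 7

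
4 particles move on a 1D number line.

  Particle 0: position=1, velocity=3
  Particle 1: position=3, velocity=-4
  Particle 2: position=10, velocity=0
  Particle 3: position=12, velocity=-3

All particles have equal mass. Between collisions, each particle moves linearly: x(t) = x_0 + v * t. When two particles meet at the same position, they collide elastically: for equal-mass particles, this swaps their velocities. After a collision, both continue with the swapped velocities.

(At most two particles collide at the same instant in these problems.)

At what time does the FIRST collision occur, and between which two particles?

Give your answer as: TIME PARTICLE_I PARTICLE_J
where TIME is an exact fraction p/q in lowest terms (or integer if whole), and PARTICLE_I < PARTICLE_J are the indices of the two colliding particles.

Pair (0,1): pos 1,3 vel 3,-4 -> gap=2, closing at 7/unit, collide at t=2/7
Pair (1,2): pos 3,10 vel -4,0 -> not approaching (rel speed -4 <= 0)
Pair (2,3): pos 10,12 vel 0,-3 -> gap=2, closing at 3/unit, collide at t=2/3
Earliest collision: t=2/7 between 0 and 1

Answer: 2/7 0 1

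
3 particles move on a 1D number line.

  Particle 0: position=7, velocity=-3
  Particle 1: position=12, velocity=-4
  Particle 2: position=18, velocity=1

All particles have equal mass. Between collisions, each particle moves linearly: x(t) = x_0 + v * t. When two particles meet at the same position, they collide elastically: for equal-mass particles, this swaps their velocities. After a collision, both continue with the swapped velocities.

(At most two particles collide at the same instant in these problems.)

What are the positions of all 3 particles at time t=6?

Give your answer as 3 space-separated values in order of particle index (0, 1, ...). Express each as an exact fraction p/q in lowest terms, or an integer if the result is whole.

Answer: -12 -11 24

Derivation:
Collision at t=5: particles 0 and 1 swap velocities; positions: p0=-8 p1=-8 p2=23; velocities now: v0=-4 v1=-3 v2=1
Advance to t=6 (no further collisions before then); velocities: v0=-4 v1=-3 v2=1; positions = -12 -11 24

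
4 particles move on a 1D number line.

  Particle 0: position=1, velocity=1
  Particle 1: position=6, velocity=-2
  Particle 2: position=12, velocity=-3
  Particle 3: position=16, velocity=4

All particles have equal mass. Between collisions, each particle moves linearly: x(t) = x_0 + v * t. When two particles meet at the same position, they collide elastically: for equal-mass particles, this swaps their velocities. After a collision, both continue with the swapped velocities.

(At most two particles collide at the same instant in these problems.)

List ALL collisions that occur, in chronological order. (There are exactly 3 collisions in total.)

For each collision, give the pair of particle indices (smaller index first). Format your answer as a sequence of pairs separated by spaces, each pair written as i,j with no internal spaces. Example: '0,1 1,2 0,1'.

Collision at t=5/3: particles 0 and 1 swap velocities; positions: p0=8/3 p1=8/3 p2=7 p3=68/3; velocities now: v0=-2 v1=1 v2=-3 v3=4
Collision at t=11/4: particles 1 and 2 swap velocities; positions: p0=1/2 p1=15/4 p2=15/4 p3=27; velocities now: v0=-2 v1=-3 v2=1 v3=4
Collision at t=6: particles 0 and 1 swap velocities; positions: p0=-6 p1=-6 p2=7 p3=40; velocities now: v0=-3 v1=-2 v2=1 v3=4

Answer: 0,1 1,2 0,1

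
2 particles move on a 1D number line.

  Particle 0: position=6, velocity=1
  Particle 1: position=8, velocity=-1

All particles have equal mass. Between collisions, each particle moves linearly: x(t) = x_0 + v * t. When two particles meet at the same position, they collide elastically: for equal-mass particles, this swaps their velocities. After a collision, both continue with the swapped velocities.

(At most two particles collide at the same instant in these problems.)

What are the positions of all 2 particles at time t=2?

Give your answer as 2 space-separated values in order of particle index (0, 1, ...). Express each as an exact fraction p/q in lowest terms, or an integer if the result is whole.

Collision at t=1: particles 0 and 1 swap velocities; positions: p0=7 p1=7; velocities now: v0=-1 v1=1
Advance to t=2 (no further collisions before then); velocities: v0=-1 v1=1; positions = 6 8

Answer: 6 8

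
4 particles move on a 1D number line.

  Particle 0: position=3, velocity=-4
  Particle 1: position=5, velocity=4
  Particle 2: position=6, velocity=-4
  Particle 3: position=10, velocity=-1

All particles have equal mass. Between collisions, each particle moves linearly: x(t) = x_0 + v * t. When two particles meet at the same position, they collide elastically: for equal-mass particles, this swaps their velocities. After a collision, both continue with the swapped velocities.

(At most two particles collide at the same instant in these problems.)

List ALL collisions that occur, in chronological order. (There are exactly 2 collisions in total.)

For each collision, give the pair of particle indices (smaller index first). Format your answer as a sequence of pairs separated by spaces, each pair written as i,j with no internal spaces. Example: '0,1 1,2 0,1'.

Answer: 1,2 2,3

Derivation:
Collision at t=1/8: particles 1 and 2 swap velocities; positions: p0=5/2 p1=11/2 p2=11/2 p3=79/8; velocities now: v0=-4 v1=-4 v2=4 v3=-1
Collision at t=1: particles 2 and 3 swap velocities; positions: p0=-1 p1=2 p2=9 p3=9; velocities now: v0=-4 v1=-4 v2=-1 v3=4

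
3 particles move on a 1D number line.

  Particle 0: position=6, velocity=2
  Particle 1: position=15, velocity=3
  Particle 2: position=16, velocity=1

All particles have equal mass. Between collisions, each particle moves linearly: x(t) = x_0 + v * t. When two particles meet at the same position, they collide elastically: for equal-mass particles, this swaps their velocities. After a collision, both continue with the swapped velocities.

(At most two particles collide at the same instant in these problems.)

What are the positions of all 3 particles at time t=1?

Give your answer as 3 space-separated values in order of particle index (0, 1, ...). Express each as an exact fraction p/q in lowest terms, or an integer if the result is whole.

Collision at t=1/2: particles 1 and 2 swap velocities; positions: p0=7 p1=33/2 p2=33/2; velocities now: v0=2 v1=1 v2=3
Advance to t=1 (no further collisions before then); velocities: v0=2 v1=1 v2=3; positions = 8 17 18

Answer: 8 17 18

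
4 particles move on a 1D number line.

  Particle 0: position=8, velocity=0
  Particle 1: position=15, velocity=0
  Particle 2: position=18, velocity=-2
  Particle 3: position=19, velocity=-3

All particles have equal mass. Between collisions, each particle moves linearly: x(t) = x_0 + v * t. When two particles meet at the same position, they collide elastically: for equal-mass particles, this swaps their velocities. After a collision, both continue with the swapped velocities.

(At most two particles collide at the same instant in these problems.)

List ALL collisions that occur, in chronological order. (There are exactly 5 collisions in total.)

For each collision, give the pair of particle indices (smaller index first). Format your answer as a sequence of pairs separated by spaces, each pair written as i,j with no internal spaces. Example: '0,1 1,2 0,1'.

Collision at t=1: particles 2 and 3 swap velocities; positions: p0=8 p1=15 p2=16 p3=16; velocities now: v0=0 v1=0 v2=-3 v3=-2
Collision at t=4/3: particles 1 and 2 swap velocities; positions: p0=8 p1=15 p2=15 p3=46/3; velocities now: v0=0 v1=-3 v2=0 v3=-2
Collision at t=3/2: particles 2 and 3 swap velocities; positions: p0=8 p1=29/2 p2=15 p3=15; velocities now: v0=0 v1=-3 v2=-2 v3=0
Collision at t=11/3: particles 0 and 1 swap velocities; positions: p0=8 p1=8 p2=32/3 p3=15; velocities now: v0=-3 v1=0 v2=-2 v3=0
Collision at t=5: particles 1 and 2 swap velocities; positions: p0=4 p1=8 p2=8 p3=15; velocities now: v0=-3 v1=-2 v2=0 v3=0

Answer: 2,3 1,2 2,3 0,1 1,2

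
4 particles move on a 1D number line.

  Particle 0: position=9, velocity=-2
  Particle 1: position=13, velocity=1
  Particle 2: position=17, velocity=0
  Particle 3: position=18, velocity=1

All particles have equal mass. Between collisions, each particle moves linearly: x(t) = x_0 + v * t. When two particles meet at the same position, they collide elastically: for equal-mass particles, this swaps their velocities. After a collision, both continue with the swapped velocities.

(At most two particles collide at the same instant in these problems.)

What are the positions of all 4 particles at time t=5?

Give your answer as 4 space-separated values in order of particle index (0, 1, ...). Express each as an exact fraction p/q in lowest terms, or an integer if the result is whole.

Collision at t=4: particles 1 and 2 swap velocities; positions: p0=1 p1=17 p2=17 p3=22; velocities now: v0=-2 v1=0 v2=1 v3=1
Advance to t=5 (no further collisions before then); velocities: v0=-2 v1=0 v2=1 v3=1; positions = -1 17 18 23

Answer: -1 17 18 23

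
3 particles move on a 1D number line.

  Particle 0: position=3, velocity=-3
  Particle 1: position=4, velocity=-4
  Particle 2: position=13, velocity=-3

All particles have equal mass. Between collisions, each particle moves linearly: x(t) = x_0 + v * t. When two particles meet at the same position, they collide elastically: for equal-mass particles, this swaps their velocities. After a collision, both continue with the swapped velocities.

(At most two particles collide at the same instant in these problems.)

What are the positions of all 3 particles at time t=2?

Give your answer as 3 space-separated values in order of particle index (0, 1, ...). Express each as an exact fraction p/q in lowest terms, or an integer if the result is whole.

Collision at t=1: particles 0 and 1 swap velocities; positions: p0=0 p1=0 p2=10; velocities now: v0=-4 v1=-3 v2=-3
Advance to t=2 (no further collisions before then); velocities: v0=-4 v1=-3 v2=-3; positions = -4 -3 7

Answer: -4 -3 7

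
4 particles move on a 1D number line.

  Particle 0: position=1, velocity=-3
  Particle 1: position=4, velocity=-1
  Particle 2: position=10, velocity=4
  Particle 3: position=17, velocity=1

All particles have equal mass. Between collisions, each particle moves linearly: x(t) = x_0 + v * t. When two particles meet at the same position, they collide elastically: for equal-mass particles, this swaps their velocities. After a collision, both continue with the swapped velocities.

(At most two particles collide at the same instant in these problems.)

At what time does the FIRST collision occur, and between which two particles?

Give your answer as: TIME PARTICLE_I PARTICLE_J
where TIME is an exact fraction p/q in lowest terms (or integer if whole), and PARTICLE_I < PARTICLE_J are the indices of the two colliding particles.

Answer: 7/3 2 3

Derivation:
Pair (0,1): pos 1,4 vel -3,-1 -> not approaching (rel speed -2 <= 0)
Pair (1,2): pos 4,10 vel -1,4 -> not approaching (rel speed -5 <= 0)
Pair (2,3): pos 10,17 vel 4,1 -> gap=7, closing at 3/unit, collide at t=7/3
Earliest collision: t=7/3 between 2 and 3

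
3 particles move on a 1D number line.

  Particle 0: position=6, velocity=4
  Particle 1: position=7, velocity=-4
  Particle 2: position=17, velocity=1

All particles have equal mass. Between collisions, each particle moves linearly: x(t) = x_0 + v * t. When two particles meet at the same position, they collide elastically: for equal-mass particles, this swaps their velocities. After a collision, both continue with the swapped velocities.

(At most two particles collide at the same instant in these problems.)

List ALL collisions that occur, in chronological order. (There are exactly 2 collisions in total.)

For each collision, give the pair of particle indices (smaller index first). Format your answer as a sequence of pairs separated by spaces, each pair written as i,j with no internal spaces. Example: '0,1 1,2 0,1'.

Answer: 0,1 1,2

Derivation:
Collision at t=1/8: particles 0 and 1 swap velocities; positions: p0=13/2 p1=13/2 p2=137/8; velocities now: v0=-4 v1=4 v2=1
Collision at t=11/3: particles 1 and 2 swap velocities; positions: p0=-23/3 p1=62/3 p2=62/3; velocities now: v0=-4 v1=1 v2=4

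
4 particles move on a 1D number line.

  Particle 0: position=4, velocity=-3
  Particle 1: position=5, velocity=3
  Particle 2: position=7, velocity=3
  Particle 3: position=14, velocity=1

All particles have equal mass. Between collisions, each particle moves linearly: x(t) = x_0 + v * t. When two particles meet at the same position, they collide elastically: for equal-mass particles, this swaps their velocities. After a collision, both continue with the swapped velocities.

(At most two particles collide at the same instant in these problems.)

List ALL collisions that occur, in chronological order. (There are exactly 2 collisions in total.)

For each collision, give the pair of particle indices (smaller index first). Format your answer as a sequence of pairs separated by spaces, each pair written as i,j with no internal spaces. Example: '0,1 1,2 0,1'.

Answer: 2,3 1,2

Derivation:
Collision at t=7/2: particles 2 and 3 swap velocities; positions: p0=-13/2 p1=31/2 p2=35/2 p3=35/2; velocities now: v0=-3 v1=3 v2=1 v3=3
Collision at t=9/2: particles 1 and 2 swap velocities; positions: p0=-19/2 p1=37/2 p2=37/2 p3=41/2; velocities now: v0=-3 v1=1 v2=3 v3=3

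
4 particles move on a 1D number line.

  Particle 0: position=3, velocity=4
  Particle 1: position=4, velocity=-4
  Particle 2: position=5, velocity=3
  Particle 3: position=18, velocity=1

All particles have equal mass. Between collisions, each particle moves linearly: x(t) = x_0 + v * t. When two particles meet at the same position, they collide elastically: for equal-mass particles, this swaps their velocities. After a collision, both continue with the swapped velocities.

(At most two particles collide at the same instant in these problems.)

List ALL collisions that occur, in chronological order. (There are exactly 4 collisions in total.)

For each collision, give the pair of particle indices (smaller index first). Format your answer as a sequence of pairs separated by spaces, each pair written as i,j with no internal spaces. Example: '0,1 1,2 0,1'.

Answer: 0,1 1,2 2,3 1,2

Derivation:
Collision at t=1/8: particles 0 and 1 swap velocities; positions: p0=7/2 p1=7/2 p2=43/8 p3=145/8; velocities now: v0=-4 v1=4 v2=3 v3=1
Collision at t=2: particles 1 and 2 swap velocities; positions: p0=-4 p1=11 p2=11 p3=20; velocities now: v0=-4 v1=3 v2=4 v3=1
Collision at t=5: particles 2 and 3 swap velocities; positions: p0=-16 p1=20 p2=23 p3=23; velocities now: v0=-4 v1=3 v2=1 v3=4
Collision at t=13/2: particles 1 and 2 swap velocities; positions: p0=-22 p1=49/2 p2=49/2 p3=29; velocities now: v0=-4 v1=1 v2=3 v3=4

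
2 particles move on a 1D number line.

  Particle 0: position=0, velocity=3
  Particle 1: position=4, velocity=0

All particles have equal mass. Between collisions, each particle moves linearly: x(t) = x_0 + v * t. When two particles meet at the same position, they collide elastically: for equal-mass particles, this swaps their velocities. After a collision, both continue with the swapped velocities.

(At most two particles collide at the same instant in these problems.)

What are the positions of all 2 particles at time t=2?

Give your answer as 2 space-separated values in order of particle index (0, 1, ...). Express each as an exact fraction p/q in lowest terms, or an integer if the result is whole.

Answer: 4 6

Derivation:
Collision at t=4/3: particles 0 and 1 swap velocities; positions: p0=4 p1=4; velocities now: v0=0 v1=3
Advance to t=2 (no further collisions before then); velocities: v0=0 v1=3; positions = 4 6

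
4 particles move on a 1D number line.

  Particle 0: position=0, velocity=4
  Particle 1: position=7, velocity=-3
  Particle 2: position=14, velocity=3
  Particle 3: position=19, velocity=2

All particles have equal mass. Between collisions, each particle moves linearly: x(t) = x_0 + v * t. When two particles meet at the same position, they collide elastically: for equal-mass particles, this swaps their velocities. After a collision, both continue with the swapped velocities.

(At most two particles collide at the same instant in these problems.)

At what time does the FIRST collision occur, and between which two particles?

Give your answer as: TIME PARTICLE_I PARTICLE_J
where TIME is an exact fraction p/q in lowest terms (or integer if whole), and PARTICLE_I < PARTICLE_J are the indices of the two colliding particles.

Answer: 1 0 1

Derivation:
Pair (0,1): pos 0,7 vel 4,-3 -> gap=7, closing at 7/unit, collide at t=1
Pair (1,2): pos 7,14 vel -3,3 -> not approaching (rel speed -6 <= 0)
Pair (2,3): pos 14,19 vel 3,2 -> gap=5, closing at 1/unit, collide at t=5
Earliest collision: t=1 between 0 and 1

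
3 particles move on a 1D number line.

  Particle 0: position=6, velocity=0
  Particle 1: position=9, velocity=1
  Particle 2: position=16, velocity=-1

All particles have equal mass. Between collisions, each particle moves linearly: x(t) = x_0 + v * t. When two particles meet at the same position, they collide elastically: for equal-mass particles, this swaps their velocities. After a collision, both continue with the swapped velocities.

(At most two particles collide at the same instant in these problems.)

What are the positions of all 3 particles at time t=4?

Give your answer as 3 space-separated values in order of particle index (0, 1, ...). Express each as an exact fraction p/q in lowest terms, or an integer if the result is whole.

Answer: 6 12 13

Derivation:
Collision at t=7/2: particles 1 and 2 swap velocities; positions: p0=6 p1=25/2 p2=25/2; velocities now: v0=0 v1=-1 v2=1
Advance to t=4 (no further collisions before then); velocities: v0=0 v1=-1 v2=1; positions = 6 12 13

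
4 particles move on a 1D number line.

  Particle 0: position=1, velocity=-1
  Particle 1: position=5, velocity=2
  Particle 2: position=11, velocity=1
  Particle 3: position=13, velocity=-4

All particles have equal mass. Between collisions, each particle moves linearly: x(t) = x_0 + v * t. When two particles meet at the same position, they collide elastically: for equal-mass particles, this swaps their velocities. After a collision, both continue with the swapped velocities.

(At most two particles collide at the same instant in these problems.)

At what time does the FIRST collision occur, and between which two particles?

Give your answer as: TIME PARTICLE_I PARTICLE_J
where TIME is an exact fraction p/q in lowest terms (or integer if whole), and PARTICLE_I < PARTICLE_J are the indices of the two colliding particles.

Answer: 2/5 2 3

Derivation:
Pair (0,1): pos 1,5 vel -1,2 -> not approaching (rel speed -3 <= 0)
Pair (1,2): pos 5,11 vel 2,1 -> gap=6, closing at 1/unit, collide at t=6
Pair (2,3): pos 11,13 vel 1,-4 -> gap=2, closing at 5/unit, collide at t=2/5
Earliest collision: t=2/5 between 2 and 3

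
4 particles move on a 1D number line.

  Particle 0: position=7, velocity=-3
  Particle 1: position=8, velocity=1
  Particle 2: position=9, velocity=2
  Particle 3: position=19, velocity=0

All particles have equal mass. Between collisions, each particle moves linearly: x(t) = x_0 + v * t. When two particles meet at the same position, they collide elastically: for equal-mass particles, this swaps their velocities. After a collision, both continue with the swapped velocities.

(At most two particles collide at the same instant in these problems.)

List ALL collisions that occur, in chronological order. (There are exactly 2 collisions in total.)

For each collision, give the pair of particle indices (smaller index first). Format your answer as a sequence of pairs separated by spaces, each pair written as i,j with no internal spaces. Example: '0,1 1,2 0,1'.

Collision at t=5: particles 2 and 3 swap velocities; positions: p0=-8 p1=13 p2=19 p3=19; velocities now: v0=-3 v1=1 v2=0 v3=2
Collision at t=11: particles 1 and 2 swap velocities; positions: p0=-26 p1=19 p2=19 p3=31; velocities now: v0=-3 v1=0 v2=1 v3=2

Answer: 2,3 1,2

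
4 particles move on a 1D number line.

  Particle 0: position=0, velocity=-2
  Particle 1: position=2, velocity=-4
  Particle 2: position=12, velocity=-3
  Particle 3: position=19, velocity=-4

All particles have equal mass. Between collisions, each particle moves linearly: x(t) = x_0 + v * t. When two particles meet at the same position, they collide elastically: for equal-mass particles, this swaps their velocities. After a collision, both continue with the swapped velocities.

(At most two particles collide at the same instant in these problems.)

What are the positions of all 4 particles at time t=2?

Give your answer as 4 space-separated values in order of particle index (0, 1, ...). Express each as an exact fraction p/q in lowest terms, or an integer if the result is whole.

Answer: -6 -4 6 11

Derivation:
Collision at t=1: particles 0 and 1 swap velocities; positions: p0=-2 p1=-2 p2=9 p3=15; velocities now: v0=-4 v1=-2 v2=-3 v3=-4
Advance to t=2 (no further collisions before then); velocities: v0=-4 v1=-2 v2=-3 v3=-4; positions = -6 -4 6 11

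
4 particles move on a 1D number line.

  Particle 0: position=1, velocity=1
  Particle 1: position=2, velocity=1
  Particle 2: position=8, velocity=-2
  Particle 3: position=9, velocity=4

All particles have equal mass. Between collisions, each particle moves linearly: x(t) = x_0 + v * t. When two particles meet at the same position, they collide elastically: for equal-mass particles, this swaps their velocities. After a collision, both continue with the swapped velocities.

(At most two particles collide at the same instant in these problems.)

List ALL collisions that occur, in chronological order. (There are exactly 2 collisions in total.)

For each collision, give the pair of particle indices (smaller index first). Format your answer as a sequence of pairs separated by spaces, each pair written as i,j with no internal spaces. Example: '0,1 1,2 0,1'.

Collision at t=2: particles 1 and 2 swap velocities; positions: p0=3 p1=4 p2=4 p3=17; velocities now: v0=1 v1=-2 v2=1 v3=4
Collision at t=7/3: particles 0 and 1 swap velocities; positions: p0=10/3 p1=10/3 p2=13/3 p3=55/3; velocities now: v0=-2 v1=1 v2=1 v3=4

Answer: 1,2 0,1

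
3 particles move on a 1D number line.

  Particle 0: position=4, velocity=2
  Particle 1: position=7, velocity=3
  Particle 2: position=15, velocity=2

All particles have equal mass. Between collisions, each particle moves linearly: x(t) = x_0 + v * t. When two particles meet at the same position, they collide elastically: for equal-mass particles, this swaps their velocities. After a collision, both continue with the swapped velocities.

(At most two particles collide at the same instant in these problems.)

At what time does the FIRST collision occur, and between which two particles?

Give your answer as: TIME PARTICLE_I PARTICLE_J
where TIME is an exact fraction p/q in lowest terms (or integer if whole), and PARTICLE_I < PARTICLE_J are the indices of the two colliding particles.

Answer: 8 1 2

Derivation:
Pair (0,1): pos 4,7 vel 2,3 -> not approaching (rel speed -1 <= 0)
Pair (1,2): pos 7,15 vel 3,2 -> gap=8, closing at 1/unit, collide at t=8
Earliest collision: t=8 between 1 and 2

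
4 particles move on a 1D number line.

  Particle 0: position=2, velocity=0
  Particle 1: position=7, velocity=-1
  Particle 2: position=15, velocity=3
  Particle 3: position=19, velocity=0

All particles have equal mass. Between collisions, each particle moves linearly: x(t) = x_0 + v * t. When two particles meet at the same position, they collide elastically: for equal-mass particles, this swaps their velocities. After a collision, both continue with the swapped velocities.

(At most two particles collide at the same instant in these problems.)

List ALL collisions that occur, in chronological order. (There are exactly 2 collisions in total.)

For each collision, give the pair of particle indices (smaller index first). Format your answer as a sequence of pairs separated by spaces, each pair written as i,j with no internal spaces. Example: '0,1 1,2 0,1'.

Answer: 2,3 0,1

Derivation:
Collision at t=4/3: particles 2 and 3 swap velocities; positions: p0=2 p1=17/3 p2=19 p3=19; velocities now: v0=0 v1=-1 v2=0 v3=3
Collision at t=5: particles 0 and 1 swap velocities; positions: p0=2 p1=2 p2=19 p3=30; velocities now: v0=-1 v1=0 v2=0 v3=3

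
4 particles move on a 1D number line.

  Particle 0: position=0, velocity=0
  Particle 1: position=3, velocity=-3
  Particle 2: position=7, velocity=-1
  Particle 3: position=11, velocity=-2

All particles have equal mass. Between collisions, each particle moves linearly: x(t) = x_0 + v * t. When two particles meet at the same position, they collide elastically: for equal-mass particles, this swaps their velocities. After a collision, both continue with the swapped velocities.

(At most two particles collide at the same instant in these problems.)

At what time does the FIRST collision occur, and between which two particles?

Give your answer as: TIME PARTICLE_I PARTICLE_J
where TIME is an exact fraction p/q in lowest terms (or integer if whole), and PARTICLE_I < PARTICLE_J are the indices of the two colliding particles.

Answer: 1 0 1

Derivation:
Pair (0,1): pos 0,3 vel 0,-3 -> gap=3, closing at 3/unit, collide at t=1
Pair (1,2): pos 3,7 vel -3,-1 -> not approaching (rel speed -2 <= 0)
Pair (2,3): pos 7,11 vel -1,-2 -> gap=4, closing at 1/unit, collide at t=4
Earliest collision: t=1 between 0 and 1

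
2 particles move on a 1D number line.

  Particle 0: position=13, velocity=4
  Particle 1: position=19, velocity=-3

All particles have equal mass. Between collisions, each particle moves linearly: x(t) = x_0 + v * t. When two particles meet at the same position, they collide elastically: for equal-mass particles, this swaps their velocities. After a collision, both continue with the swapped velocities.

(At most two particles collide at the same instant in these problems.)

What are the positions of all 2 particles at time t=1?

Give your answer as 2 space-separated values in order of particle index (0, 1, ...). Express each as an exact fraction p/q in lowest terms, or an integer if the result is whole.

Answer: 16 17

Derivation:
Collision at t=6/7: particles 0 and 1 swap velocities; positions: p0=115/7 p1=115/7; velocities now: v0=-3 v1=4
Advance to t=1 (no further collisions before then); velocities: v0=-3 v1=4; positions = 16 17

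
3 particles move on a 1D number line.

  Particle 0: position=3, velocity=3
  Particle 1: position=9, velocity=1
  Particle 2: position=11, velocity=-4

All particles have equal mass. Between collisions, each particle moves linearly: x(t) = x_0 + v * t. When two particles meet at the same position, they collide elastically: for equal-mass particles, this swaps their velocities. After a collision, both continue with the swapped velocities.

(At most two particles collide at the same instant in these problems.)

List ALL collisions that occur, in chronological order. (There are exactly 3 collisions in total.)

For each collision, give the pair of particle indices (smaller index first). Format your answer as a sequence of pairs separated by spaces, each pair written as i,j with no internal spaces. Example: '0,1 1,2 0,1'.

Collision at t=2/5: particles 1 and 2 swap velocities; positions: p0=21/5 p1=47/5 p2=47/5; velocities now: v0=3 v1=-4 v2=1
Collision at t=8/7: particles 0 and 1 swap velocities; positions: p0=45/7 p1=45/7 p2=71/7; velocities now: v0=-4 v1=3 v2=1
Collision at t=3: particles 1 and 2 swap velocities; positions: p0=-1 p1=12 p2=12; velocities now: v0=-4 v1=1 v2=3

Answer: 1,2 0,1 1,2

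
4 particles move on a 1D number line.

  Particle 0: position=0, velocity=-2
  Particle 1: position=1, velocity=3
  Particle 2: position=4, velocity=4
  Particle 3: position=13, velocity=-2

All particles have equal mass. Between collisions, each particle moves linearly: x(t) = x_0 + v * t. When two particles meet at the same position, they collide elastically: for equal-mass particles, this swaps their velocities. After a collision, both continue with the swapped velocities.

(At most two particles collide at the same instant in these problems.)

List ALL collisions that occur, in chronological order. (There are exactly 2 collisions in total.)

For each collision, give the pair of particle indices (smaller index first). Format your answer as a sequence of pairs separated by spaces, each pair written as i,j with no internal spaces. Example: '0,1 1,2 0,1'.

Collision at t=3/2: particles 2 and 3 swap velocities; positions: p0=-3 p1=11/2 p2=10 p3=10; velocities now: v0=-2 v1=3 v2=-2 v3=4
Collision at t=12/5: particles 1 and 2 swap velocities; positions: p0=-24/5 p1=41/5 p2=41/5 p3=68/5; velocities now: v0=-2 v1=-2 v2=3 v3=4

Answer: 2,3 1,2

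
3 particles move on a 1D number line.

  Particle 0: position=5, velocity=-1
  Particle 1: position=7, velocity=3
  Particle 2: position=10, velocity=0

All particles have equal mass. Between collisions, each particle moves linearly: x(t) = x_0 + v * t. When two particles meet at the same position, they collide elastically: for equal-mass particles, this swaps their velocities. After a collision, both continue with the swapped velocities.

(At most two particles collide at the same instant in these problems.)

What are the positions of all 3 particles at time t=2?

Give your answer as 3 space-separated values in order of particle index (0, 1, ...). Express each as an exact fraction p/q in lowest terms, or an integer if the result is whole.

Collision at t=1: particles 1 and 2 swap velocities; positions: p0=4 p1=10 p2=10; velocities now: v0=-1 v1=0 v2=3
Advance to t=2 (no further collisions before then); velocities: v0=-1 v1=0 v2=3; positions = 3 10 13

Answer: 3 10 13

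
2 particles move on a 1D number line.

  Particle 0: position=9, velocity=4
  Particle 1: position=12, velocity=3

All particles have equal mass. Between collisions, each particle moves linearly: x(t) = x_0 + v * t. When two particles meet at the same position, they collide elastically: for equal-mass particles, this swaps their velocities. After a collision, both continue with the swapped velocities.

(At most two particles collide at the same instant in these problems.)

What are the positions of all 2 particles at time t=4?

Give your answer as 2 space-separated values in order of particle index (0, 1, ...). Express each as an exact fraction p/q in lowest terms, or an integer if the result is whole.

Collision at t=3: particles 0 and 1 swap velocities; positions: p0=21 p1=21; velocities now: v0=3 v1=4
Advance to t=4 (no further collisions before then); velocities: v0=3 v1=4; positions = 24 25

Answer: 24 25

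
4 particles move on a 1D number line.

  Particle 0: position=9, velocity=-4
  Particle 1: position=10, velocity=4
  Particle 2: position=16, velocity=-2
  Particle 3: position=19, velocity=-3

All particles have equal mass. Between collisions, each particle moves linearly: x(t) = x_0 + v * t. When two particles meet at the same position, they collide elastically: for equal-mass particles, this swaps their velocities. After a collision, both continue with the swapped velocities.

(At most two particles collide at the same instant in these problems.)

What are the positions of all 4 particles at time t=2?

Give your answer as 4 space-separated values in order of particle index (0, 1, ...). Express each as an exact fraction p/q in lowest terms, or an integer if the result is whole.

Collision at t=1: particles 1 and 2 swap velocities; positions: p0=5 p1=14 p2=14 p3=16; velocities now: v0=-4 v1=-2 v2=4 v3=-3
Collision at t=9/7: particles 2 and 3 swap velocities; positions: p0=27/7 p1=94/7 p2=106/7 p3=106/7; velocities now: v0=-4 v1=-2 v2=-3 v3=4
Advance to t=2 (no further collisions before then); velocities: v0=-4 v1=-2 v2=-3 v3=4; positions = 1 12 13 18

Answer: 1 12 13 18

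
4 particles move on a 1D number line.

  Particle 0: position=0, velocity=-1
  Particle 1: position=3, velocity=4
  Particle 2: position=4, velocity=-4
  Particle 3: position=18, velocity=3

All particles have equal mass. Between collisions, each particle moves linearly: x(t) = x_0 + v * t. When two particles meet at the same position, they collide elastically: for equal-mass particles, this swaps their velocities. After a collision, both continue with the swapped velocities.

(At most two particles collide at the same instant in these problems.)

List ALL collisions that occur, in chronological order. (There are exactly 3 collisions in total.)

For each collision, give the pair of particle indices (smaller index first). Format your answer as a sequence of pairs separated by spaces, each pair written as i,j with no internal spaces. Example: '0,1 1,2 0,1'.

Answer: 1,2 0,1 2,3

Derivation:
Collision at t=1/8: particles 1 and 2 swap velocities; positions: p0=-1/8 p1=7/2 p2=7/2 p3=147/8; velocities now: v0=-1 v1=-4 v2=4 v3=3
Collision at t=4/3: particles 0 and 1 swap velocities; positions: p0=-4/3 p1=-4/3 p2=25/3 p3=22; velocities now: v0=-4 v1=-1 v2=4 v3=3
Collision at t=15: particles 2 and 3 swap velocities; positions: p0=-56 p1=-15 p2=63 p3=63; velocities now: v0=-4 v1=-1 v2=3 v3=4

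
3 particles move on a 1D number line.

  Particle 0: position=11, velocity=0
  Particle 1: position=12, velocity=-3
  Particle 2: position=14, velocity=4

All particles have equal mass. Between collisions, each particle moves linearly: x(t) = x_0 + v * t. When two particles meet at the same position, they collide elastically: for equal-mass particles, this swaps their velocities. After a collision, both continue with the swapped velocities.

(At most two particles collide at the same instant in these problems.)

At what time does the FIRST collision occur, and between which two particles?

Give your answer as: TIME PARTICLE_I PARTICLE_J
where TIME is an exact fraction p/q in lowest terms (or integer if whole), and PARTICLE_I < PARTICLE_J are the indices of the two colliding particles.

Pair (0,1): pos 11,12 vel 0,-3 -> gap=1, closing at 3/unit, collide at t=1/3
Pair (1,2): pos 12,14 vel -3,4 -> not approaching (rel speed -7 <= 0)
Earliest collision: t=1/3 between 0 and 1

Answer: 1/3 0 1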